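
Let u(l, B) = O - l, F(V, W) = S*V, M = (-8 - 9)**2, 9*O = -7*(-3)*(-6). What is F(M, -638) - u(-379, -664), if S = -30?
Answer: -9035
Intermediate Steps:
O = -14 (O = (-7*(-3)*(-6))/9 = (21*(-6))/9 = (1/9)*(-126) = -14)
M = 289 (M = (-17)**2 = 289)
F(V, W) = -30*V
u(l, B) = -14 - l
F(M, -638) - u(-379, -664) = -30*289 - (-14 - 1*(-379)) = -8670 - (-14 + 379) = -8670 - 1*365 = -8670 - 365 = -9035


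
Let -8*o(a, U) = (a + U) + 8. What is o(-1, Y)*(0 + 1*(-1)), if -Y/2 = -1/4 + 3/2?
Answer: 9/16 ≈ 0.56250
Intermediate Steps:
Y = -5/2 (Y = -2*(-1/4 + 3/2) = -2*(-1*¼ + 3*(½)) = -2*(-¼ + 3/2) = -2*5/4 = -5/2 ≈ -2.5000)
o(a, U) = -1 - U/8 - a/8 (o(a, U) = -((a + U) + 8)/8 = -((U + a) + 8)/8 = -(8 + U + a)/8 = -1 - U/8 - a/8)
o(-1, Y)*(0 + 1*(-1)) = (-1 - ⅛*(-5/2) - ⅛*(-1))*(0 + 1*(-1)) = (-1 + 5/16 + ⅛)*(0 - 1) = -9/16*(-1) = 9/16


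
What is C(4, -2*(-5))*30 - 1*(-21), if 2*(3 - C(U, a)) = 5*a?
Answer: -639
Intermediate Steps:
C(U, a) = 3 - 5*a/2
C(4, -2*(-5))*30 - 1*(-21) = (3 - (-5)*(-5))*30 - 1*(-21) = (3 - 5/2*10)*30 + 21 = (3 - 25)*30 + 21 = -22*30 + 21 = -660 + 21 = -639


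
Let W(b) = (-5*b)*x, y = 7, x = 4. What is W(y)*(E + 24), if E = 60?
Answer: -11760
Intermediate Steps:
W(b) = -20*b (W(b) = -5*b*4 = -20*b)
W(y)*(E + 24) = (-20*7)*(60 + 24) = -140*84 = -11760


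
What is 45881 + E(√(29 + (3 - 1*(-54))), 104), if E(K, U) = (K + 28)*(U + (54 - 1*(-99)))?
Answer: 53077 + 257*√86 ≈ 55460.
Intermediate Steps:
E(K, U) = (28 + K)*(153 + U) (E(K, U) = (28 + K)*(U + (54 + 99)) = (28 + K)*(U + 153) = (28 + K)*(153 + U))
45881 + E(√(29 + (3 - 1*(-54))), 104) = 45881 + (4284 + 28*104 + 153*√(29 + (3 - 1*(-54))) + √(29 + (3 - 1*(-54)))*104) = 45881 + (4284 + 2912 + 153*√(29 + (3 + 54)) + √(29 + (3 + 54))*104) = 45881 + (4284 + 2912 + 153*√(29 + 57) + √(29 + 57)*104) = 45881 + (4284 + 2912 + 153*√86 + √86*104) = 45881 + (4284 + 2912 + 153*√86 + 104*√86) = 45881 + (7196 + 257*√86) = 53077 + 257*√86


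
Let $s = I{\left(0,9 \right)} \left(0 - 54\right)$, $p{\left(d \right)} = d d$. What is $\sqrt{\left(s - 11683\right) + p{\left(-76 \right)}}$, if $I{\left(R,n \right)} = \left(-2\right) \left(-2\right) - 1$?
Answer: $17 i \sqrt{21} \approx 77.904 i$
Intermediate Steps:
$I{\left(R,n \right)} = 3$ ($I{\left(R,n \right)} = 4 - 1 = 3$)
$p{\left(d \right)} = d^{2}$
$s = -162$ ($s = 3 \left(0 - 54\right) = 3 \left(-54\right) = -162$)
$\sqrt{\left(s - 11683\right) + p{\left(-76 \right)}} = \sqrt{\left(-162 - 11683\right) + \left(-76\right)^{2}} = \sqrt{-11845 + 5776} = \sqrt{-6069} = 17 i \sqrt{21}$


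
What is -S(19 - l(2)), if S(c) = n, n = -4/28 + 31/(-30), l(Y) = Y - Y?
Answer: 247/210 ≈ 1.1762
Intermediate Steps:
l(Y) = 0
n = -247/210 (n = -4*1/28 + 31*(-1/30) = -⅐ - 31/30 = -247/210 ≈ -1.1762)
S(c) = -247/210
-S(19 - l(2)) = -1*(-247/210) = 247/210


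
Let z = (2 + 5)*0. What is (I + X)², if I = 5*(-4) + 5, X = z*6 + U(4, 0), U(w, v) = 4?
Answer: 121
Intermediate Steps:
z = 0 (z = 7*0 = 0)
X = 4 (X = 0*6 + 4 = 0 + 4 = 4)
I = -15 (I = -20 + 5 = -15)
(I + X)² = (-15 + 4)² = (-11)² = 121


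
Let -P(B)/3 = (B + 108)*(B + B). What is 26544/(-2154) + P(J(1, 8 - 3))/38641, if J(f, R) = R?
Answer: -172164794/13872119 ≈ -12.411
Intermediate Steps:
P(B) = -6*B*(108 + B) (P(B) = -3*(B + 108)*(B + B) = -3*(108 + B)*2*B = -6*B*(108 + B))
26544/(-2154) + P(J(1, 8 - 3))/38641 = 26544/(-2154) - 6*(8 - 3)*(108 + (8 - 3))/38641 = 26544*(-1/2154) - 6*5*(108 + 5)*(1/38641) = -4424/359 - 6*5*113*(1/38641) = -4424/359 - 3390*1/38641 = -4424/359 - 3390/38641 = -172164794/13872119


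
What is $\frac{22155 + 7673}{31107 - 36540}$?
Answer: $- \frac{29828}{5433} \approx -5.4902$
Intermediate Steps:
$\frac{22155 + 7673}{31107 - 36540} = \frac{29828}{31107 - 36540} = \frac{29828}{-5433} = 29828 \left(- \frac{1}{5433}\right) = - \frac{29828}{5433}$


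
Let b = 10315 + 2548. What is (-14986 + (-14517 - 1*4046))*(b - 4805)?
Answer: -270337842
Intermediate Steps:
b = 12863
(-14986 + (-14517 - 1*4046))*(b - 4805) = (-14986 + (-14517 - 1*4046))*(12863 - 4805) = (-14986 + (-14517 - 4046))*8058 = (-14986 - 18563)*8058 = -33549*8058 = -270337842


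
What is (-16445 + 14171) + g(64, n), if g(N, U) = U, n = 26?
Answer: -2248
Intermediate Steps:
(-16445 + 14171) + g(64, n) = (-16445 + 14171) + 26 = -2274 + 26 = -2248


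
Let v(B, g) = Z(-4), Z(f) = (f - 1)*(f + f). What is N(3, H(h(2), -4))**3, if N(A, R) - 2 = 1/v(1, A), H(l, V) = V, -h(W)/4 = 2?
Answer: 531441/64000 ≈ 8.3038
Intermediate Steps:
h(W) = -8 (h(W) = -4*2 = -8)
Z(f) = 2*f*(-1 + f) (Z(f) = (-1 + f)*(2*f) = 2*f*(-1 + f))
v(B, g) = 40 (v(B, g) = 2*(-4)*(-1 - 4) = 2*(-4)*(-5) = 40)
N(A, R) = 81/40 (N(A, R) = 2 + 1/40 = 81/40)
N(3, H(h(2), -4))**3 = (81/40)**3 = 531441/64000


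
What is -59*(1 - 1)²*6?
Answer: 0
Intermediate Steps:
-59*(1 - 1)²*6 = -59*0²*6 = -59*0*6 = 0*6 = 0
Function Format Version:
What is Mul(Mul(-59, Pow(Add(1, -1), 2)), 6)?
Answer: 0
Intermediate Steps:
Mul(Mul(-59, Pow(Add(1, -1), 2)), 6) = Mul(Mul(-59, Pow(0, 2)), 6) = Mul(Mul(-59, 0), 6) = Mul(0, 6) = 0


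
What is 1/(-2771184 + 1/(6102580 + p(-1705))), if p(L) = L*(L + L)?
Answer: -11916630/33023174389919 ≈ -3.6086e-7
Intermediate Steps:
p(L) = 2*L**2 (p(L) = L*(2*L) = 2*L**2)
1/(-2771184 + 1/(6102580 + p(-1705))) = 1/(-2771184 + 1/(6102580 + 2*(-1705)**2)) = 1/(-2771184 + 1/(6102580 + 2*2907025)) = 1/(-2771184 + 1/(6102580 + 5814050)) = 1/(-2771184 + 1/11916630) = 1/(-33023174389919/11916630) = -11916630/33023174389919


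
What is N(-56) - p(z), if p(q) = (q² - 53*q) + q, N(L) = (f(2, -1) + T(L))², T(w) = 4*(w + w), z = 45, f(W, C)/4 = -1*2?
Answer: 208251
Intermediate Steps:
f(W, C) = -8 (f(W, C) = 4*(-1*2) = 4*(-2) = -8)
T(w) = 8*w (T(w) = 4*(2*w) = 8*w)
N(L) = (-8 + 8*L)²
p(q) = q² - 52*q
N(-56) - p(z) = 64*(-1 - 56)² - 45*(-52 + 45) = 64*(-57)² - 45*(-7) = 64*3249 - 1*(-315) = 207936 + 315 = 208251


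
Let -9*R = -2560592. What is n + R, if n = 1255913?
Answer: 13863809/9 ≈ 1.5404e+6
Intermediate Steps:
R = 2560592/9 (R = -⅑*(-2560592) = 2560592/9 ≈ 2.8451e+5)
n + R = 1255913 + 2560592/9 = 13863809/9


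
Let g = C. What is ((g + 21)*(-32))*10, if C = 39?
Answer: -19200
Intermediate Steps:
g = 39
((g + 21)*(-32))*10 = ((39 + 21)*(-32))*10 = (60*(-32))*10 = -1920*10 = -19200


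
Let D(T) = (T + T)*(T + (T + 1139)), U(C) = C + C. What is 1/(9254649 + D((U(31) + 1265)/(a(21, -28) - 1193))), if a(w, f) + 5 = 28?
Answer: 342225/3166289814949 ≈ 1.0808e-7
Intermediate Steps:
U(C) = 2*C
a(w, f) = 23 (a(w, f) = -5 + 28 = 23)
D(T) = 2*T*(1139 + 2*T) (D(T) = (2*T)*(T + (1139 + T)) = (2*T)*(1139 + 2*T) = 2*T*(1139 + 2*T))
1/(9254649 + D((U(31) + 1265)/(a(21, -28) - 1193))) = 1/(9254649 + 2*((2*31 + 1265)/(23 - 1193))*(1139 + 2*((2*31 + 1265)/(23 - 1193)))) = 1/(9254649 + 2*((62 + 1265)/(-1170))*(1139 + 2*((62 + 1265)/(-1170)))) = 1/(9254649 + 2*(1327*(-1/1170))*(1139 + 2*(1327*(-1/1170)))) = 1/(9254649 + 2*(-1327/1170)*(1139 + 2*(-1327/1170))) = 1/(9254649 + 2*(-1327/1170)*(1139 - 1327/585)) = 1/(9254649 + 2*(-1327/1170)*(664988/585)) = 1/(9254649 - 882439076/342225) = 1/(3166289814949/342225) = 342225/3166289814949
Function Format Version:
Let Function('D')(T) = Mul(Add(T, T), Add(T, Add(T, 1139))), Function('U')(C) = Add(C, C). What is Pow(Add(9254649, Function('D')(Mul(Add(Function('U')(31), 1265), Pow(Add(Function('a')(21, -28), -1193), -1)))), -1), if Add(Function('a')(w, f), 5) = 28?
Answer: Rational(342225, 3166289814949) ≈ 1.0808e-7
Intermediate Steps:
Function('U')(C) = Mul(2, C)
Function('a')(w, f) = 23 (Function('a')(w, f) = Add(-5, 28) = 23)
Function('D')(T) = Mul(2, T, Add(1139, Mul(2, T))) (Function('D')(T) = Mul(Mul(2, T), Add(T, Add(1139, T))) = Mul(Mul(2, T), Add(1139, Mul(2, T))) = Mul(2, T, Add(1139, Mul(2, T))))
Pow(Add(9254649, Function('D')(Mul(Add(Function('U')(31), 1265), Pow(Add(Function('a')(21, -28), -1193), -1)))), -1) = Pow(Add(9254649, Mul(2, Mul(Add(Mul(2, 31), 1265), Pow(Add(23, -1193), -1)), Add(1139, Mul(2, Mul(Add(Mul(2, 31), 1265), Pow(Add(23, -1193), -1)))))), -1) = Pow(Add(9254649, Mul(2, Mul(Add(62, 1265), Pow(-1170, -1)), Add(1139, Mul(2, Mul(Add(62, 1265), Pow(-1170, -1)))))), -1) = Pow(Add(9254649, Mul(2, Mul(1327, Rational(-1, 1170)), Add(1139, Mul(2, Mul(1327, Rational(-1, 1170)))))), -1) = Pow(Add(9254649, Mul(2, Rational(-1327, 1170), Add(1139, Mul(2, Rational(-1327, 1170))))), -1) = Pow(Add(9254649, Mul(2, Rational(-1327, 1170), Add(1139, Rational(-1327, 585)))), -1) = Pow(Add(9254649, Mul(2, Rational(-1327, 1170), Rational(664988, 585))), -1) = Pow(Add(9254649, Rational(-882439076, 342225)), -1) = Pow(Rational(3166289814949, 342225), -1) = Rational(342225, 3166289814949)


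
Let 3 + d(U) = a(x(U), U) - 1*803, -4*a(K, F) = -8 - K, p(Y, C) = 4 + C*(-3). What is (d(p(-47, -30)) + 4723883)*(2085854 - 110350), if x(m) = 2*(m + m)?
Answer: 9330647154192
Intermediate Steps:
p(Y, C) = 4 - 3*C
x(m) = 4*m (x(m) = 2*(2*m) = 4*m)
a(K, F) = 2 + K/4 (a(K, F) = -(-8 - K)/4 = 2 + K/4)
d(U) = -804 + U (d(U) = -3 + ((2 + (4*U)/4) - 1*803) = -3 + ((2 + U) - 803) = -3 + (-801 + U) = -804 + U)
(d(p(-47, -30)) + 4723883)*(2085854 - 110350) = ((-804 + (4 - 3*(-30))) + 4723883)*(2085854 - 110350) = ((-804 + (4 + 90)) + 4723883)*1975504 = ((-804 + 94) + 4723883)*1975504 = (-710 + 4723883)*1975504 = 4723173*1975504 = 9330647154192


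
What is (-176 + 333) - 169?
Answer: -12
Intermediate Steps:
(-176 + 333) - 169 = 157 - 169 = -12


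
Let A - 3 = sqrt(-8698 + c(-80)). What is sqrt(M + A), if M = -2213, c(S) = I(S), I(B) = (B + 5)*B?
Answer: sqrt(-2210 + I*sqrt(2698)) ≈ 0.5524 + 47.014*I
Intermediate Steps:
I(B) = B*(5 + B) (I(B) = (5 + B)*B = B*(5 + B))
c(S) = S*(5 + S)
A = 3 + I*sqrt(2698) (A = 3 + sqrt(-8698 - 80*(5 - 80)) = 3 + sqrt(-8698 - 80*(-75)) = 3 + sqrt(-8698 + 6000) = 3 + sqrt(-2698) = 3 + I*sqrt(2698) ≈ 3.0 + 51.942*I)
sqrt(M + A) = sqrt(-2213 + (3 + I*sqrt(2698))) = sqrt(-2210 + I*sqrt(2698))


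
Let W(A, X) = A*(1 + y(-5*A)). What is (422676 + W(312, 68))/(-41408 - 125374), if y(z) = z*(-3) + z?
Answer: -21158/2527 ≈ -8.3728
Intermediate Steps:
y(z) = -2*z (y(z) = -3*z + z = -2*z)
W(A, X) = A*(1 + 10*A) (W(A, X) = A*(1 - (-10)*A) = A*(1 + 10*A))
(422676 + W(312, 68))/(-41408 - 125374) = (422676 + 312*(1 + 10*312))/(-41408 - 125374) = (422676 + 312*(1 + 3120))/(-166782) = (422676 + 312*3121)*(-1/166782) = (422676 + 973752)*(-1/166782) = 1396428*(-1/166782) = -21158/2527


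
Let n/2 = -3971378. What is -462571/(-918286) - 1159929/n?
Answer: 2369617573685/3646860818108 ≈ 0.64977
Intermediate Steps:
n = -7942756 (n = 2*(-3971378) = -7942756)
-462571/(-918286) - 1159929/n = -462571/(-918286) - 1159929/(-7942756) = -462571*(-1/918286) - 1159929*(-1/7942756) = 462571/918286 + 1159929/7942756 = 2369617573685/3646860818108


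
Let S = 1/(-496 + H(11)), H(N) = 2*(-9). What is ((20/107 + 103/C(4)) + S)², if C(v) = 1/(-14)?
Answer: 6288005169145249/3024780004 ≈ 2.0788e+6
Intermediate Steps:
H(N) = -18
S = -1/514 (S = 1/(-496 - 18) = 1/(-514) = -1/514 ≈ -0.0019455)
C(v) = -1/14
((20/107 + 103/C(4)) + S)² = ((20/107 + 103/(-1/14)) - 1/514)² = ((20*(1/107) + 103*(-14)) - 1/514)² = ((20/107 - 1442) - 1/514)² = (-154274/107 - 1/514)² = (-79296943/54998)² = 6288005169145249/3024780004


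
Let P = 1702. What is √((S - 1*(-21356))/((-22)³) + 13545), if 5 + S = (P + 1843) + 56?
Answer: 2*√49569509/121 ≈ 116.37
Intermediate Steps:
S = 3596 (S = -5 + ((1702 + 1843) + 56) = -5 + (3545 + 56) = -5 + 3601 = 3596)
√((S - 1*(-21356))/((-22)³) + 13545) = √((3596 - 1*(-21356))/((-22)³) + 13545) = √((3596 + 21356)/(-10648) + 13545) = √(24952*(-1/10648) + 13545) = √(-3119/1331 + 13545) = √(18025276/1331) = 2*√49569509/121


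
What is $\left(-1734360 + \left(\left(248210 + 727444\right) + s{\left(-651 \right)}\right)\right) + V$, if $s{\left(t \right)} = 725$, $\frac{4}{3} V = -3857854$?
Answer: $- \frac{7302743}{2} \approx -3.6514 \cdot 10^{6}$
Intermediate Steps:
$V = - \frac{5786781}{2}$ ($V = \frac{3}{4} \left(-3857854\right) = - \frac{5786781}{2} \approx -2.8934 \cdot 10^{6}$)
$\left(-1734360 + \left(\left(248210 + 727444\right) + s{\left(-651 \right)}\right)\right) + V = \left(-1734360 + \left(\left(248210 + 727444\right) + 725\right)\right) - \frac{5786781}{2} = \left(-1734360 + \left(975654 + 725\right)\right) - \frac{5786781}{2} = \left(-1734360 + 976379\right) - \frac{5786781}{2} = -757981 - \frac{5786781}{2} = - \frac{7302743}{2}$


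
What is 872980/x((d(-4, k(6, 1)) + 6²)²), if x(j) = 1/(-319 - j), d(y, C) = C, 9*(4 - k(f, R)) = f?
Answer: -14661699100/9 ≈ -1.6291e+9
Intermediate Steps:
k(f, R) = 4 - f/9
872980/x((d(-4, k(6, 1)) + 6²)²) = 872980/((-1/(319 + ((4 - ⅑*6) + 6²)²))) = 872980/((-1/(319 + ((4 - ⅔) + 36)²))) = 872980/((-1/(319 + (10/3 + 36)²))) = 872980/((-1/(319 + (118/3)²))) = 872980/((-1/(319 + 13924/9))) = 872980/((-1/16795/9)) = 872980/((-1*9/16795)) = 872980/(-9/16795) = 872980*(-16795/9) = -14661699100/9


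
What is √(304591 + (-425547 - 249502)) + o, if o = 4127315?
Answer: 4127315 + 3*I*√41162 ≈ 4.1273e+6 + 608.65*I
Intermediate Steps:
√(304591 + (-425547 - 249502)) + o = √(304591 + (-425547 - 249502)) + 4127315 = √(304591 - 675049) + 4127315 = √(-370458) + 4127315 = 3*I*√41162 + 4127315 = 4127315 + 3*I*√41162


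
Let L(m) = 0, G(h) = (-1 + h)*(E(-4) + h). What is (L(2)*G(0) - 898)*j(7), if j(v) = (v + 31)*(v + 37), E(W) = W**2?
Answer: -1501456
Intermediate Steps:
G(h) = (-1 + h)*(16 + h) (G(h) = (-1 + h)*((-4)**2 + h) = (-1 + h)*(16 + h))
j(v) = (31 + v)*(37 + v)
(L(2)*G(0) - 898)*j(7) = (0*(-16 + 0**2 + 15*0) - 898)*(1147 + 7**2 + 68*7) = (0*(-16 + 0 + 0) - 898)*(1147 + 49 + 476) = (0*(-16) - 898)*1672 = (0 - 898)*1672 = -898*1672 = -1501456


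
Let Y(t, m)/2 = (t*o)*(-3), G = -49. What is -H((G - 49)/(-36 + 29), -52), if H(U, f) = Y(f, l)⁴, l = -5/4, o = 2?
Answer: -151613669376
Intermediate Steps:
l = -5/4 (l = -5*¼ = -5/4 ≈ -1.2500)
Y(t, m) = -12*t (Y(t, m) = 2*((t*2)*(-3)) = 2*((2*t)*(-3)) = 2*(-6*t) = -12*t)
H(U, f) = 20736*f⁴ (H(U, f) = (-12*f)⁴ = 20736*f⁴)
-H((G - 49)/(-36 + 29), -52) = -20736*(-52)⁴ = -20736*7311616 = -1*151613669376 = -151613669376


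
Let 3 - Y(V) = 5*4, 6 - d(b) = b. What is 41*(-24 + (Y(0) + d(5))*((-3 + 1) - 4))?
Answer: 2952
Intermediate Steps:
d(b) = 6 - b
Y(V) = -17 (Y(V) = 3 - 5*4 = 3 - 1*20 = 3 - 20 = -17)
41*(-24 + (Y(0) + d(5))*((-3 + 1) - 4)) = 41*(-24 + (-17 + (6 - 1*5))*((-3 + 1) - 4)) = 41*(-24 + (-17 + (6 - 5))*(-2 - 4)) = 41*(-24 + (-17 + 1)*(-6)) = 41*(-24 - 16*(-6)) = 41*(-24 + 96) = 41*72 = 2952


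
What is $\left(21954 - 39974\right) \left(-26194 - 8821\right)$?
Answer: $630970300$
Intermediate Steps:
$\left(21954 - 39974\right) \left(-26194 - 8821\right) = \left(-18020\right) \left(-35015\right) = 630970300$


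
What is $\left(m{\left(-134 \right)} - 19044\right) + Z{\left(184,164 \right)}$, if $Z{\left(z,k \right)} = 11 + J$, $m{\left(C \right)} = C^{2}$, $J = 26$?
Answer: $-1051$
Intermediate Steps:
$Z{\left(z,k \right)} = 37$ ($Z{\left(z,k \right)} = 11 + 26 = 37$)
$\left(m{\left(-134 \right)} - 19044\right) + Z{\left(184,164 \right)} = \left(\left(-134\right)^{2} - 19044\right) + 37 = \left(17956 - 19044\right) + 37 = -1088 + 37 = -1051$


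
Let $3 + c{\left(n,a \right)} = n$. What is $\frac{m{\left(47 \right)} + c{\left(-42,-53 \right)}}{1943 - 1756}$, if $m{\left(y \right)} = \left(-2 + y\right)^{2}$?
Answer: $\frac{180}{17} \approx 10.588$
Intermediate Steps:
$c{\left(n,a \right)} = -3 + n$
$\frac{m{\left(47 \right)} + c{\left(-42,-53 \right)}}{1943 - 1756} = \frac{\left(-2 + 47\right)^{2} - 45}{1943 - 1756} = \frac{45^{2} - 45}{187} = \left(2025 - 45\right) \frac{1}{187} = 1980 \cdot \frac{1}{187} = \frac{180}{17}$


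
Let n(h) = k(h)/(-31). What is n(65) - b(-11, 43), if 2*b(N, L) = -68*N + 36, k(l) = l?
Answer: -12217/31 ≈ -394.10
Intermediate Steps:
b(N, L) = 18 - 34*N (b(N, L) = (-68*N + 36)/2 = (36 - 68*N)/2 = 18 - 34*N)
n(h) = -h/31 (n(h) = h/(-31) = h*(-1/31) = -h/31)
n(65) - b(-11, 43) = -1/31*65 - (18 - 34*(-11)) = -65/31 - (18 + 374) = -65/31 - 1*392 = -65/31 - 392 = -12217/31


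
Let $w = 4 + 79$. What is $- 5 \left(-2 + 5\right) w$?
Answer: $-1245$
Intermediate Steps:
$w = 83$
$- 5 \left(-2 + 5\right) w = - 5 \left(-2 + 5\right) 83 = \left(-5\right) 3 \cdot 83 = \left(-15\right) 83 = -1245$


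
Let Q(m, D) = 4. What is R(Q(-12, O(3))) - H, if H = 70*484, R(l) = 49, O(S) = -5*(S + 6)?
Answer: -33831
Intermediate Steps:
O(S) = -30 - 5*S (O(S) = -5*(6 + S) = -30 - 5*S)
H = 33880
R(Q(-12, O(3))) - H = 49 - 1*33880 = 49 - 33880 = -33831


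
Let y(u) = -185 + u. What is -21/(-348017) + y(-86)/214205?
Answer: -89814302/74546981485 ≈ -0.0012048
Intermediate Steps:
-21/(-348017) + y(-86)/214205 = -21/(-348017) + (-185 - 86)/214205 = -21*(-1/348017) - 271*1/214205 = 21/348017 - 271/214205 = -89814302/74546981485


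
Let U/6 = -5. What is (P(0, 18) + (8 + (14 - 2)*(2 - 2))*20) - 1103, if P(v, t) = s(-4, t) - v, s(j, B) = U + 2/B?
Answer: -8756/9 ≈ -972.89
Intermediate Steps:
U = -30 (U = 6*(-5) = -30)
s(j, B) = -30 + 2/B
P(v, t) = -30 - v + 2/t (P(v, t) = (-30 + 2/t) - v = -30 - v + 2/t)
(P(0, 18) + (8 + (14 - 2)*(2 - 2))*20) - 1103 = ((-30 - 1*0 + 2/18) + (8 + (14 - 2)*(2 - 2))*20) - 1103 = ((-30 + 0 + 2*(1/18)) + (8 + 12*0)*20) - 1103 = ((-30 + 0 + ⅑) + (8 + 0)*20) - 1103 = (-269/9 + 8*20) - 1103 = (-269/9 + 160) - 1103 = 1171/9 - 1103 = -8756/9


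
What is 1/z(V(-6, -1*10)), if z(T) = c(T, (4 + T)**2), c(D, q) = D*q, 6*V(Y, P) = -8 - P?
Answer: 27/169 ≈ 0.15976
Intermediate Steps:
V(Y, P) = -4/3 - P/6 (V(Y, P) = (-8 - P)/6 = -4/3 - P/6)
z(T) = T*(4 + T)**2
1/z(V(-6, -1*10)) = 1/((-4/3 - (-1)*10/6)*(4 + (-4/3 - (-1)*10/6))**2) = 1/((-4/3 - 1/6*(-10))*(4 + (-4/3 - 1/6*(-10)))**2) = 1/((-4/3 + 5/3)*(4 + (-4/3 + 5/3))**2) = 1/((4 + 1/3)**2/3) = 1/((13/3)**2/3) = 1/((1/3)*(169/9)) = 1/(169/27) = 27/169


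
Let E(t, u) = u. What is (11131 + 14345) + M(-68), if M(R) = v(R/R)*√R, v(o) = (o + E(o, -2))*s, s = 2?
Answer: 25476 - 4*I*√17 ≈ 25476.0 - 16.492*I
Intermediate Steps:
v(o) = -4 + 2*o (v(o) = (o - 2)*2 = (-2 + o)*2 = -4 + 2*o)
M(R) = -2*√R (M(R) = (-4 + 2*(R/R))*√R = (-4 + 2*1)*√R = (-4 + 2)*√R = -2*√R)
(11131 + 14345) + M(-68) = (11131 + 14345) - 4*I*√17 = 25476 - 4*I*√17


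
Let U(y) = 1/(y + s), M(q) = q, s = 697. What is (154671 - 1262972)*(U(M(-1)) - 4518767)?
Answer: 3485675172359131/696 ≈ 5.0081e+12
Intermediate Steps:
U(y) = 1/(697 + y) (U(y) = 1/(y + 697) = 1/(697 + y))
(154671 - 1262972)*(U(M(-1)) - 4518767) = (154671 - 1262972)*(1/(697 - 1) - 4518767) = -1108301*(1/696 - 4518767) = -1108301*(-3145061831/696) = 3485675172359131/696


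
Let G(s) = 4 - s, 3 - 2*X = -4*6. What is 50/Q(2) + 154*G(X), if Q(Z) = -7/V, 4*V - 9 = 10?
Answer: -20957/14 ≈ -1496.9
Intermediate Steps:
V = 19/4 (V = 9/4 + (¼)*10 = 9/4 + 5/2 = 19/4 ≈ 4.7500)
Q(Z) = -28/19 (Q(Z) = -7/19/4 = -7*4/19 = -28/19)
X = 27/2 (X = 3/2 - (-2)*6 = 3/2 - ½*(-24) = 3/2 + 12 = 27/2 ≈ 13.500)
50/Q(2) + 154*G(X) = 50/(-28/19) + 154*(4 - 1*27/2) = 50*(-19/28) + 154*(4 - 27/2) = -475/14 + 154*(-19/2) = -475/14 - 1463 = -20957/14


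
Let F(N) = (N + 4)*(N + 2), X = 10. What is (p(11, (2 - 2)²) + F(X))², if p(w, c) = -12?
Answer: 24336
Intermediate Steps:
F(N) = (2 + N)*(4 + N) (F(N) = (4 + N)*(2 + N) = (2 + N)*(4 + N))
(p(11, (2 - 2)²) + F(X))² = (-12 + (8 + 10² + 6*10))² = (-12 + (8 + 100 + 60))² = (-12 + 168)² = 156² = 24336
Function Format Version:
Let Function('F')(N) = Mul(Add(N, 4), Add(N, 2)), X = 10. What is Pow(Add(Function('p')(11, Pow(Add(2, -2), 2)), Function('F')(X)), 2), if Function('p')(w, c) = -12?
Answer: 24336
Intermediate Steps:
Function('F')(N) = Mul(Add(2, N), Add(4, N)) (Function('F')(N) = Mul(Add(4, N), Add(2, N)) = Mul(Add(2, N), Add(4, N)))
Pow(Add(Function('p')(11, Pow(Add(2, -2), 2)), Function('F')(X)), 2) = Pow(Add(-12, Add(8, Pow(10, 2), Mul(6, 10))), 2) = Pow(Add(-12, Add(8, 100, 60)), 2) = Pow(Add(-12, 168), 2) = Pow(156, 2) = 24336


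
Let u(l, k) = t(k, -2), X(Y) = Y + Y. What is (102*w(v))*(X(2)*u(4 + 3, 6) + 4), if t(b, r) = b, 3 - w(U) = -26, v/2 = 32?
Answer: 82824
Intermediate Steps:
v = 64 (v = 2*32 = 64)
w(U) = 29 (w(U) = 3 - 1*(-26) = 3 + 26 = 29)
X(Y) = 2*Y
u(l, k) = k
(102*w(v))*(X(2)*u(4 + 3, 6) + 4) = (102*29)*((2*2)*6 + 4) = 2958*(4*6 + 4) = 2958*(24 + 4) = 2958*28 = 82824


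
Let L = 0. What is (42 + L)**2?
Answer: 1764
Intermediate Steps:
(42 + L)**2 = (42 + 0)**2 = 42**2 = 1764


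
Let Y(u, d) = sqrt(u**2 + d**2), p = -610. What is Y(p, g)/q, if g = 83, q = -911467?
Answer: -sqrt(378989)/911467 ≈ -0.00067542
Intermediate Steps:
Y(u, d) = sqrt(d**2 + u**2)
Y(p, g)/q = sqrt(83**2 + (-610)**2)/(-911467) = sqrt(6889 + 372100)*(-1/911467) = sqrt(378989)*(-1/911467) = -sqrt(378989)/911467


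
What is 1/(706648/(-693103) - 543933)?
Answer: -693103/377002300747 ≈ -1.8385e-6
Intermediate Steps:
1/(706648/(-693103) - 543933) = 1/(706648*(-1/693103) - 543933) = 1/(-706648/693103 - 543933) = 1/(-377002300747/693103) = -693103/377002300747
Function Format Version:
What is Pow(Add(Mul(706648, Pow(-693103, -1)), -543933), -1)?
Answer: Rational(-693103, 377002300747) ≈ -1.8385e-6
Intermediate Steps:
Pow(Add(Mul(706648, Pow(-693103, -1)), -543933), -1) = Pow(Add(Mul(706648, Rational(-1, 693103)), -543933), -1) = Pow(Add(Rational(-706648, 693103), -543933), -1) = Pow(Rational(-377002300747, 693103), -1) = Rational(-693103, 377002300747)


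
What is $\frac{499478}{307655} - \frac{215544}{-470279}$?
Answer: $\frac{301207203682}{144683685745} \approx 2.0818$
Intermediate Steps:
$\frac{499478}{307655} - \frac{215544}{-470279} = 499478 \cdot \frac{1}{307655} - - \frac{215544}{470279} = \frac{499478}{307655} + \frac{215544}{470279} = \frac{301207203682}{144683685745}$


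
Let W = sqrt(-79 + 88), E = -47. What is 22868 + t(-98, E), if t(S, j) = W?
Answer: 22871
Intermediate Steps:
W = 3 (W = sqrt(9) = 3)
t(S, j) = 3
22868 + t(-98, E) = 22868 + 3 = 22871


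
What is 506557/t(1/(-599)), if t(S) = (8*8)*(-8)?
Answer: -506557/512 ≈ -989.37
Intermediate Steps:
t(S) = -512 (t(S) = 64*(-8) = -512)
506557/t(1/(-599)) = 506557/(-512) = 506557*(-1/512) = -506557/512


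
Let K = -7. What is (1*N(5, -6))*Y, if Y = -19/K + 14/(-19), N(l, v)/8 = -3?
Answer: -6312/133 ≈ -47.459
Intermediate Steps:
N(l, v) = -24 (N(l, v) = 8*(-3) = -24)
Y = 263/133 (Y = -19/(-7) + 14/(-19) = -19*(-⅐) + 14*(-1/19) = 19/7 - 14/19 = 263/133 ≈ 1.9774)
(1*N(5, -6))*Y = (1*(-24))*(263/133) = -24*263/133 = -6312/133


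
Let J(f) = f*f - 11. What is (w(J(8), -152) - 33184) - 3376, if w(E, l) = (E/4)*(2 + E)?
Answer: -143325/4 ≈ -35831.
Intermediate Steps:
J(f) = -11 + f**2 (J(f) = f**2 - 11 = -11 + f**2)
w(E, l) = E*(2 + E)/4 (w(E, l) = (E*(1/4))*(2 + E) = (E/4)*(2 + E) = E*(2 + E)/4)
(w(J(8), -152) - 33184) - 3376 = ((-11 + 8**2)*(2 + (-11 + 8**2))/4 - 33184) - 3376 = ((-11 + 64)*(2 + (-11 + 64))/4 - 33184) - 3376 = ((1/4)*53*(2 + 53) - 33184) - 3376 = ((1/4)*53*55 - 33184) - 3376 = (2915/4 - 33184) - 3376 = -129821/4 - 3376 = -143325/4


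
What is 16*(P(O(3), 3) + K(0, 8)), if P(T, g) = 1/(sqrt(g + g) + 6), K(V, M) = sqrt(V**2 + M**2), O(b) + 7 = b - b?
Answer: 656/5 - 8*sqrt(6)/15 ≈ 129.89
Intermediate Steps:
O(b) = -7 (O(b) = -7 + (b - b) = -7 + 0 = -7)
K(V, M) = sqrt(M**2 + V**2)
P(T, g) = 1/(6 + sqrt(2)*sqrt(g)) (P(T, g) = 1/(sqrt(2*g) + 6) = 1/(sqrt(2)*sqrt(g) + 6) = 1/(6 + sqrt(2)*sqrt(g)))
16*(P(O(3), 3) + K(0, 8)) = 16*(1/(6 + sqrt(2)*sqrt(3)) + sqrt(8**2 + 0**2)) = 16*(1/(6 + sqrt(6)) + sqrt(64 + 0)) = 16*(1/(6 + sqrt(6)) + sqrt(64)) = 16*(1/(6 + sqrt(6)) + 8) = 16*(8 + 1/(6 + sqrt(6))) = 128 + 16/(6 + sqrt(6))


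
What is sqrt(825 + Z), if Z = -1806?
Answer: 3*I*sqrt(109) ≈ 31.321*I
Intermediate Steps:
sqrt(825 + Z) = sqrt(825 - 1806) = sqrt(-981) = 3*I*sqrt(109)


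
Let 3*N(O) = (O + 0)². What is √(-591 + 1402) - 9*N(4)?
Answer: -48 + √811 ≈ -19.522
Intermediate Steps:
N(O) = O²/3 (N(O) = (O + 0)²/3 = O²/3)
√(-591 + 1402) - 9*N(4) = √(-591 + 1402) - 9*(⅓)*4² = √811 - 9*(⅓)*16 = √811 - 9*16/3 = √811 - 1*48 = √811 - 48 = -48 + √811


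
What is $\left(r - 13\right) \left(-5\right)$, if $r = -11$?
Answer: $120$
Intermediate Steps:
$\left(r - 13\right) \left(-5\right) = \left(-11 - 13\right) \left(-5\right) = \left(-24\right) \left(-5\right) = 120$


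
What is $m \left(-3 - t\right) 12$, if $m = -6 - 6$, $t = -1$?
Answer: $288$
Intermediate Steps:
$m = -12$
$m \left(-3 - t\right) 12 = - 12 \left(-3 - -1\right) 12 = - 12 \left(-3 + 1\right) 12 = \left(-12\right) \left(-2\right) 12 = 24 \cdot 12 = 288$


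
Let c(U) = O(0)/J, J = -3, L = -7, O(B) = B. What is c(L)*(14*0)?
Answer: 0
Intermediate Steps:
c(U) = 0 (c(U) = 0/(-3) = 0*(-⅓) = 0)
c(L)*(14*0) = 0*(14*0) = 0*0 = 0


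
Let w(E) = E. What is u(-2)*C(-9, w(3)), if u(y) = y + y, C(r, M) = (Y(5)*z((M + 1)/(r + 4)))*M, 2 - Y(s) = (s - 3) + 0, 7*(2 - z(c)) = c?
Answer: 0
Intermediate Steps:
z(c) = 2 - c/7
Y(s) = 5 - s (Y(s) = 2 - ((s - 3) + 0) = 2 - ((-3 + s) + 0) = 2 - (-3 + s) = 2 + (3 - s) = 5 - s)
C(r, M) = 0 (C(r, M) = ((5 - 1*5)*(2 - (M + 1)/(7*(r + 4))))*M = ((5 - 5)*(2 - (1 + M)/(7*(4 + r))))*M = (0*(2 - (1 + M)/(7*(4 + r))))*M = 0*M = 0)
u(y) = 2*y
u(-2)*C(-9, w(3)) = (2*(-2))*0 = -4*0 = 0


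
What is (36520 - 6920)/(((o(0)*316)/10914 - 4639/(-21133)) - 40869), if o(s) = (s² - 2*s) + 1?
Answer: -853388579400/1178274520663 ≈ -0.72427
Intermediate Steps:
o(s) = 1 + s² - 2*s
(36520 - 6920)/(((o(0)*316)/10914 - 4639/(-21133)) - 40869) = (36520 - 6920)/((((1 + 0² - 2*0)*316)/10914 - 4639/(-21133)) - 40869) = 29600/((((1 + 0 + 0)*316)*(1/10914) - 4639*(-1/21133)) - 40869) = 29600/(((1*316)*(1/10914) + 4639/21133) - 40869) = 29600/((316*(1/10914) + 4639/21133) - 40869) = 29600/((158/5457 + 4639/21133) - 40869) = 29600/(28654037/115322781 - 40869) = 29600/(-4713098082652/115322781) = 29600*(-115322781/4713098082652) = -853388579400/1178274520663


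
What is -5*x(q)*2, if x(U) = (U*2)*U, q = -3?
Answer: -180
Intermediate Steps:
x(U) = 2*U**2 (x(U) = (2*U)*U = 2*U**2)
-5*x(q)*2 = -10*(-3)**2*2 = -10*9*2 = -5*18*2 = -90*2 = -180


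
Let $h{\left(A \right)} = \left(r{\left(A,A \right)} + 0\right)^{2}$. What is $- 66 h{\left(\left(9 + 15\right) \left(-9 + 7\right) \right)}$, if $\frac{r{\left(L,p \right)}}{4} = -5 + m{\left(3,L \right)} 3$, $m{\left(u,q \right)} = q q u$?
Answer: $-453841725216$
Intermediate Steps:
$m{\left(u,q \right)} = u q^{2}$ ($m{\left(u,q \right)} = q^{2} u = u q^{2}$)
$r{\left(L,p \right)} = -20 + 36 L^{2}$ ($r{\left(L,p \right)} = 4 \left(-5 + 3 L^{2} \cdot 3\right) = 4 \left(-5 + 9 L^{2}\right) = -20 + 36 L^{2}$)
$h{\left(A \right)} = \left(-20 + 36 A^{2}\right)^{2}$ ($h{\left(A \right)} = \left(\left(-20 + 36 A^{2}\right) + 0\right)^{2} = \left(-20 + 36 A^{2}\right)^{2}$)
$- 66 h{\left(\left(9 + 15\right) \left(-9 + 7\right) \right)} = - 66 \cdot 16 \left(-5 + 9 \left(\left(9 + 15\right) \left(-9 + 7\right)\right)^{2}\right)^{2} = - 66 \cdot 16 \left(-5 + 9 \left(24 \left(-2\right)\right)^{2}\right)^{2} = - 66 \cdot 16 \left(-5 + 9 \left(-48\right)^{2}\right)^{2} = - 66 \cdot 16 \left(-5 + 9 \cdot 2304\right)^{2} = - 66 \cdot 16 \left(-5 + 20736\right)^{2} = - 66 \cdot 16 \cdot 20731^{2} = - 66 \cdot 16 \cdot 429774361 = \left(-66\right) 6876389776 = -453841725216$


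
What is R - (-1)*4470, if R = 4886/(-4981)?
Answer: 22260184/4981 ≈ 4469.0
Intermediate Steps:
R = -4886/4981 (R = 4886*(-1/4981) = -4886/4981 ≈ -0.98093)
R - (-1)*4470 = -4886/4981 - (-1)*4470 = -4886/4981 - 1*(-4470) = -4886/4981 + 4470 = 22260184/4981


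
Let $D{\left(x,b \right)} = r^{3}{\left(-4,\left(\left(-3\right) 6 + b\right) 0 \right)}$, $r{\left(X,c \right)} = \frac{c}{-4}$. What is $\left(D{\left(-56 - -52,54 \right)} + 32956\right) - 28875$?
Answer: $4081$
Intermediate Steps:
$r{\left(X,c \right)} = - \frac{c}{4}$ ($r{\left(X,c \right)} = c \left(- \frac{1}{4}\right) = - \frac{c}{4}$)
$D{\left(x,b \right)} = 0$ ($D{\left(x,b \right)} = \left(- \frac{\left(\left(-3\right) 6 + b\right) 0}{4}\right)^{3} = \left(- \frac{\left(-18 + b\right) 0}{4}\right)^{3} = \left(\left(- \frac{1}{4}\right) 0\right)^{3} = 0^{3} = 0$)
$\left(D{\left(-56 - -52,54 \right)} + 32956\right) - 28875 = \left(0 + 32956\right) - 28875 = 32956 - 28875 = 4081$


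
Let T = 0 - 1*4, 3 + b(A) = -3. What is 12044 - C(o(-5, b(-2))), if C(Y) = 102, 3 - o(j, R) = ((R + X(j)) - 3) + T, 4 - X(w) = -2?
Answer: 11942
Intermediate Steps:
X(w) = 6 (X(w) = 4 - 1*(-2) = 4 + 2 = 6)
b(A) = -6 (b(A) = -3 - 3 = -6)
T = -4 (T = 0 - 4 = -4)
o(j, R) = 4 - R (o(j, R) = 3 - (((R + 6) - 3) - 4) = 3 - (((6 + R) - 3) - 4) = 3 - ((3 + R) - 4) = 3 - (-1 + R) = 3 + (1 - R) = 4 - R)
12044 - C(o(-5, b(-2))) = 12044 - 1*102 = 12044 - 102 = 11942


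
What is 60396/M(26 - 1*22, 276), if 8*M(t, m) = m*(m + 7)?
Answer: 40264/6509 ≈ 6.1859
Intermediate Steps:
M(t, m) = m*(7 + m)/8 (M(t, m) = (m*(m + 7))/8 = (m*(7 + m))/8 = m*(7 + m)/8)
60396/M(26 - 1*22, 276) = 60396/(((⅛)*276*(7 + 276))) = 60396/(((⅛)*276*283)) = 60396/(19527/2) = 60396*(2/19527) = 40264/6509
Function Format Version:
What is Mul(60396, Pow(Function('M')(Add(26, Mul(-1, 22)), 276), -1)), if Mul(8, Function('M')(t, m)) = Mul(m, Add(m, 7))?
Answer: Rational(40264, 6509) ≈ 6.1859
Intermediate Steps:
Function('M')(t, m) = Mul(Rational(1, 8), m, Add(7, m)) (Function('M')(t, m) = Mul(Rational(1, 8), Mul(m, Add(m, 7))) = Mul(Rational(1, 8), Mul(m, Add(7, m))) = Mul(Rational(1, 8), m, Add(7, m)))
Mul(60396, Pow(Function('M')(Add(26, Mul(-1, 22)), 276), -1)) = Mul(60396, Pow(Mul(Rational(1, 8), 276, Add(7, 276)), -1)) = Mul(60396, Pow(Mul(Rational(1, 8), 276, 283), -1)) = Mul(60396, Pow(Rational(19527, 2), -1)) = Mul(60396, Rational(2, 19527)) = Rational(40264, 6509)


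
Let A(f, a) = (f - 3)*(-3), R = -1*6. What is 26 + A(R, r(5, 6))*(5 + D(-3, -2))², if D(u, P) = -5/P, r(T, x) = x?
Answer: 6179/4 ≈ 1544.8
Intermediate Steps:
R = -6
A(f, a) = 9 - 3*f (A(f, a) = (-3 + f)*(-3) = 9 - 3*f)
26 + A(R, r(5, 6))*(5 + D(-3, -2))² = 26 + (9 - 3*(-6))*(5 - 5/(-2))² = 26 + (9 + 18)*(5 - 5*(-½))² = 26 + 27*(5 + 5/2)² = 26 + 27*(15/2)² = 26 + 27*(225/4) = 26 + 6075/4 = 6179/4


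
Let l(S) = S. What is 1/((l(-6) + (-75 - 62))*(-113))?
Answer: 1/16159 ≈ 6.1885e-5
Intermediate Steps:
1/((l(-6) + (-75 - 62))*(-113)) = 1/((-6 + (-75 - 62))*(-113)) = 1/((-6 - 137)*(-113)) = 1/(-143*(-113)) = 1/16159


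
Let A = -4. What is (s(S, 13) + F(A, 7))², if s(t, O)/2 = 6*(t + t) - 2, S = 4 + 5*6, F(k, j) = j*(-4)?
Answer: 614656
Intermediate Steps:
F(k, j) = -4*j
S = 34 (S = 4 + 30 = 34)
s(t, O) = -4 + 24*t (s(t, O) = 2*(6*(t + t) - 2) = 2*(6*(2*t) - 2) = 2*(12*t - 2) = 2*(-2 + 12*t) = -4 + 24*t)
(s(S, 13) + F(A, 7))² = ((-4 + 24*34) - 4*7)² = ((-4 + 816) - 28)² = (812 - 28)² = 784² = 614656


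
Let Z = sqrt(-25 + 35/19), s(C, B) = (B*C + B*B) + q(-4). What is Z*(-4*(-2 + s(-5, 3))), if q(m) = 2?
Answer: 48*I*sqrt(2090)/19 ≈ 115.49*I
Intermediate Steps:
s(C, B) = 2 + B**2 + B*C (s(C, B) = (B*C + B*B) + 2 = (B*C + B**2) + 2 = (B**2 + B*C) + 2 = 2 + B**2 + B*C)
Z = 2*I*sqrt(2090)/19 (Z = sqrt(-25 + 35*(1/19)) = sqrt(-25 + 35/19) = sqrt(-440/19) = 2*I*sqrt(2090)/19 ≈ 4.8123*I)
Z*(-4*(-2 + s(-5, 3))) = (2*I*sqrt(2090)/19)*(-4*(-2 + (2 + 3**2 + 3*(-5)))) = (2*I*sqrt(2090)/19)*(-4*(-2 + (2 + 9 - 15))) = (2*I*sqrt(2090)/19)*(-4*(-2 - 4)) = (2*I*sqrt(2090)/19)*(-4*(-6)) = (2*I*sqrt(2090)/19)*24 = 48*I*sqrt(2090)/19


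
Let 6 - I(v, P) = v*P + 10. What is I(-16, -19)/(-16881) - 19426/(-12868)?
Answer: 165946825/108612354 ≈ 1.5279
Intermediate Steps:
I(v, P) = -4 - P*v (I(v, P) = 6 - (v*P + 10) = 6 - (P*v + 10) = 6 - (10 + P*v) = 6 + (-10 - P*v) = -4 - P*v)
I(-16, -19)/(-16881) - 19426/(-12868) = (-4 - 1*(-19)*(-16))/(-16881) - 19426/(-12868) = (-4 - 304)*(-1/16881) - 19426*(-1/12868) = -308*(-1/16881) + 9713/6434 = 308/16881 + 9713/6434 = 165946825/108612354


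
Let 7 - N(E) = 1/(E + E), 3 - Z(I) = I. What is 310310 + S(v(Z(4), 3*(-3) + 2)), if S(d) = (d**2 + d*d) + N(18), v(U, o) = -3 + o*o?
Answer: 11323763/36 ≈ 3.1455e+5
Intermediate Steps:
Z(I) = 3 - I
N(E) = 7 - 1/(2*E) (N(E) = 7 - 1/(E + E) = 7 - 1/(2*E))
v(U, o) = -3 + o**2
S(d) = 251/36 + 2*d**2 (S(d) = (d**2 + d*d) + (7 - 1/2/18) = (d**2 + d**2) + (7 - 1/2*1/18) = 2*d**2 + (7 - 1/36) = 2*d**2 + 251/36 = 251/36 + 2*d**2)
310310 + S(v(Z(4), 3*(-3) + 2)) = 310310 + (251/36 + 2*(-3 + (3*(-3) + 2)**2)**2) = 310310 + (251/36 + 2*(-3 + (-9 + 2)**2)**2) = 310310 + (251/36 + 2*(-3 + (-7)**2)**2) = 310310 + (251/36 + 2*(-3 + 49)**2) = 310310 + (251/36 + 2*46**2) = 310310 + (251/36 + 2*2116) = 310310 + (251/36 + 4232) = 310310 + 152603/36 = 11323763/36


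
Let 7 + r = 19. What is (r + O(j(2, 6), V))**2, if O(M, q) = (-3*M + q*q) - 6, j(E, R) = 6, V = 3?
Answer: 9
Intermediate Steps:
r = 12 (r = -7 + 19 = 12)
O(M, q) = -6 + q**2 - 3*M (O(M, q) = (-3*M + q**2) - 6 = (q**2 - 3*M) - 6 = -6 + q**2 - 3*M)
(r + O(j(2, 6), V))**2 = (12 + (-6 + 3**2 - 3*6))**2 = (12 + (-6 + 9 - 18))**2 = (12 - 15)**2 = (-3)**2 = 9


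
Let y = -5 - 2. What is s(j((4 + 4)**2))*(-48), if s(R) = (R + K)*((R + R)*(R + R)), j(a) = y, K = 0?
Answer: 65856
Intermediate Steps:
y = -7
j(a) = -7
s(R) = 4*R**3 (s(R) = (R + 0)*((R + R)*(R + R)) = R*((2*R)*(2*R)) = R*(4*R**2) = 4*R**3)
s(j((4 + 4)**2))*(-48) = (4*(-7)**3)*(-48) = (4*(-343))*(-48) = -1372*(-48) = 65856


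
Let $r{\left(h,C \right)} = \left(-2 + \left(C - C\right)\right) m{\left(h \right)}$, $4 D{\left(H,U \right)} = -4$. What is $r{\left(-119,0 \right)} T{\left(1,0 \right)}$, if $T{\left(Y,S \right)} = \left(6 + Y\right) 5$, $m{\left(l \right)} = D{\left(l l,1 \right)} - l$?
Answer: $-8260$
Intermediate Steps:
$D{\left(H,U \right)} = -1$ ($D{\left(H,U \right)} = \frac{1}{4} \left(-4\right) = -1$)
$m{\left(l \right)} = -1 - l$
$T{\left(Y,S \right)} = 30 + 5 Y$
$r{\left(h,C \right)} = 2 + 2 h$ ($r{\left(h,C \right)} = \left(-2 + \left(C - C\right)\right) \left(-1 - h\right) = \left(-2 + 0\right) \left(-1 - h\right) = - 2 \left(-1 - h\right) = 2 + 2 h$)
$r{\left(-119,0 \right)} T{\left(1,0 \right)} = \left(2 + 2 \left(-119\right)\right) \left(30 + 5 \cdot 1\right) = \left(2 - 238\right) \left(30 + 5\right) = \left(-236\right) 35 = -8260$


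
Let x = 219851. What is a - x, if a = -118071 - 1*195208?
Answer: -533130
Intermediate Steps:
a = -313279 (a = -118071 - 195208 = -313279)
a - x = -313279 - 1*219851 = -313279 - 219851 = -533130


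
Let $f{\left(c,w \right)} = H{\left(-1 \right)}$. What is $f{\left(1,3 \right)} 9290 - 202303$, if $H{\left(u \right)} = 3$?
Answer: $-174433$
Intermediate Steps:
$f{\left(c,w \right)} = 3$
$f{\left(1,3 \right)} 9290 - 202303 = 3 \cdot 9290 - 202303 = 27870 - 202303 = -174433$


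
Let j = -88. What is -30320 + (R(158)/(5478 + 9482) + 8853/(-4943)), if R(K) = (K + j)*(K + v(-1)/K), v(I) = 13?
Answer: -35426116504407/1168367024 ≈ -30321.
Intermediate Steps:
R(K) = (-88 + K)*(K + 13/K) (R(K) = (K - 88)*(K + 13/K) = (-88 + K)*(K + 13/K))
-30320 + (R(158)/(5478 + 9482) + 8853/(-4943)) = -30320 + ((13 + 158² - 1144/158 - 88*158)/(5478 + 9482) + 8853/(-4943)) = -30320 + ((13 + 24964 - 1144*1/158 - 13904)/14960 + 8853*(-1/4943)) = -30320 + ((13 + 24964 - 572/79 - 13904)*(1/14960) - 8853/4943) = -30320 + ((874195/79)*(1/14960) - 8853/4943) = -30320 + (174839/236368 - 8853/4943) = -30320 - 1228336727/1168367024 = -35426116504407/1168367024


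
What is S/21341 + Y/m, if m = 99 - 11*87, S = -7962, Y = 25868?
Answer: -279440192/9155289 ≈ -30.522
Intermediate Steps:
m = -858 (m = 99 - 957 = -858)
S/21341 + Y/m = -7962/21341 + 25868/(-858) = -7962*1/21341 + 25868*(-1/858) = -7962/21341 - 12934/429 = -279440192/9155289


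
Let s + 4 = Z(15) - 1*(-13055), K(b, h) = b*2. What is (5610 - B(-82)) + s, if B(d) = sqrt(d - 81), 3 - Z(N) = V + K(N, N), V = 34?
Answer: 18600 - I*sqrt(163) ≈ 18600.0 - 12.767*I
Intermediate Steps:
K(b, h) = 2*b
Z(N) = -31 - 2*N (Z(N) = 3 - (34 + 2*N) = 3 + (-34 - 2*N) = -31 - 2*N)
B(d) = sqrt(-81 + d)
s = 12990 (s = -4 + ((-31 - 2*15) - 1*(-13055)) = -4 + ((-31 - 30) + 13055) = -4 + (-61 + 13055) = -4 + 12994 = 12990)
(5610 - B(-82)) + s = (5610 - sqrt(-81 - 82)) + 12990 = (5610 - sqrt(-163)) + 12990 = (5610 - I*sqrt(163)) + 12990 = 18600 - I*sqrt(163)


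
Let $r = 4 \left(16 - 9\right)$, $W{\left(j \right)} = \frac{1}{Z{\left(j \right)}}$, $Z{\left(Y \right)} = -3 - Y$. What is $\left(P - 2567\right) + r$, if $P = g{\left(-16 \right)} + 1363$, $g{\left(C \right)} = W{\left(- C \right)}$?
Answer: $- \frac{22345}{19} \approx -1176.1$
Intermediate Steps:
$W{\left(j \right)} = \frac{1}{-3 - j}$
$r = 28$ ($r = 4 \cdot 7 = 28$)
$g{\left(C \right)} = - \frac{1}{3 - C}$
$P = \frac{25896}{19}$ ($P = \frac{1}{-3 - 16} + 1363 = \frac{1}{-19} + 1363 = - \frac{1}{19} + 1363 = \frac{25896}{19} \approx 1362.9$)
$\left(P - 2567\right) + r = \left(\frac{25896}{19} - 2567\right) + 28 = - \frac{22877}{19} + 28 = - \frac{22345}{19}$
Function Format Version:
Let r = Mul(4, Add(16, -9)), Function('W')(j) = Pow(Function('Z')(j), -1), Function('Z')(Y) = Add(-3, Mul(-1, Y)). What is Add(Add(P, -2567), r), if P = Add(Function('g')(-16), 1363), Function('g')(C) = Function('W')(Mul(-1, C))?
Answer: Rational(-22345, 19) ≈ -1176.1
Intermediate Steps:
Function('W')(j) = Pow(Add(-3, Mul(-1, j)), -1)
r = 28 (r = Mul(4, 7) = 28)
Function('g')(C) = Mul(-1, Pow(Add(3, Mul(-1, C)), -1))
P = Rational(25896, 19) (P = Add(Pow(Add(-3, -16), -1), 1363) = Add(Pow(-19, -1), 1363) = Add(Rational(-1, 19), 1363) = Rational(25896, 19) ≈ 1362.9)
Add(Add(P, -2567), r) = Add(Add(Rational(25896, 19), -2567), 28) = Add(Rational(-22877, 19), 28) = Rational(-22345, 19)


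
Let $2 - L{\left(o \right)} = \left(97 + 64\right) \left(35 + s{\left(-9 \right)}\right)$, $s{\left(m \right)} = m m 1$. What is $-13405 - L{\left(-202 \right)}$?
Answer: $5269$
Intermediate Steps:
$s{\left(m \right)} = m^{2}$ ($s{\left(m \right)} = m^{2} \cdot 1 = m^{2}$)
$L{\left(o \right)} = -18674$ ($L{\left(o \right)} = 2 - \left(97 + 64\right) \left(35 + \left(-9\right)^{2}\right) = 2 - 161 \left(35 + 81\right) = 2 - 161 \cdot 116 = 2 - 18676 = -18674$)
$-13405 - L{\left(-202 \right)} = -13405 - -18674 = -13405 + 18674 = 5269$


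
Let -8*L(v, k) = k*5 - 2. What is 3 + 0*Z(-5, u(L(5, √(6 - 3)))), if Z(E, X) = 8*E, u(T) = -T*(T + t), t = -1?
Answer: 3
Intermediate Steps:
L(v, k) = ¼ - 5*k/8 (L(v, k) = -(k*5 - 2)/8 = -(5*k - 2)/8 = -(-2 + 5*k)/8 = ¼ - 5*k/8)
u(T) = -T*(-1 + T) (u(T) = -T*(T - 1) = -T*(-1 + T))
3 + 0*Z(-5, u(L(5, √(6 - 3)))) = 3 + 0*(8*(-5)) = 3 + 0*(-40) = 3 + 0 = 3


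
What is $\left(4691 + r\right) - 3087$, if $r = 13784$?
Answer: $15388$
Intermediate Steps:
$\left(4691 + r\right) - 3087 = \left(4691 + 13784\right) - 3087 = 18475 - 3087 = 15388$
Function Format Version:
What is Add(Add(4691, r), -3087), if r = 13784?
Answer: 15388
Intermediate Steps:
Add(Add(4691, r), -3087) = Add(Add(4691, 13784), -3087) = Add(18475, -3087) = 15388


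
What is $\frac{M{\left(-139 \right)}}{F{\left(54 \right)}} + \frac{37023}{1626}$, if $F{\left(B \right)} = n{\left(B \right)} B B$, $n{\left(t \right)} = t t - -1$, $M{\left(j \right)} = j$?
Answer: $\frac{52486062557}{2305118412} \approx 22.769$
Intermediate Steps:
$n{\left(t \right)} = 1 + t^{2}$ ($n{\left(t \right)} = t^{2} + 1 = 1 + t^{2}$)
$F{\left(B \right)} = B^{2} \left(1 + B^{2}\right)$ ($F{\left(B \right)} = \left(1 + B^{2}\right) B B = B \left(1 + B^{2}\right) B = B^{2} \left(1 + B^{2}\right)$)
$\frac{M{\left(-139 \right)}}{F{\left(54 \right)}} + \frac{37023}{1626} = - \frac{139}{54^{2} + 54^{4}} + \frac{37023}{1626} = - \frac{139}{2916 + 8503056} + 37023 \cdot \frac{1}{1626} = - \frac{139}{8505972} + \frac{12341}{542} = \frac{52486062557}{2305118412}$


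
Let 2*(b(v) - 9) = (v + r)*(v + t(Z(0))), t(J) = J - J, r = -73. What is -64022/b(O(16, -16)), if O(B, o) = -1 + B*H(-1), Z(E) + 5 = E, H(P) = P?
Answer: -32011/387 ≈ -82.716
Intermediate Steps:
Z(E) = -5 + E
t(J) = 0
O(B, o) = -1 - B (O(B, o) = -1 + B*(-1) = -1 - B)
b(v) = 9 + v*(-73 + v)/2 (b(v) = 9 + ((v - 73)*(v + 0))/2 = 9 + ((-73 + v)*v)/2 = 9 + (v*(-73 + v))/2 = 9 + v*(-73 + v)/2)
-64022/b(O(16, -16)) = -64022/(9 + (-1 - 1*16)**2/2 - 73*(-1 - 1*16)/2) = -64022/(9 + (-1 - 16)**2/2 - 73*(-1 - 16)/2) = -64022/(9 + (1/2)*(-17)**2 - 73/2*(-17)) = -64022/(9 + (1/2)*289 + 1241/2) = -64022/(9 + 289/2 + 1241/2) = -64022/774 = -64022*1/774 = -32011/387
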